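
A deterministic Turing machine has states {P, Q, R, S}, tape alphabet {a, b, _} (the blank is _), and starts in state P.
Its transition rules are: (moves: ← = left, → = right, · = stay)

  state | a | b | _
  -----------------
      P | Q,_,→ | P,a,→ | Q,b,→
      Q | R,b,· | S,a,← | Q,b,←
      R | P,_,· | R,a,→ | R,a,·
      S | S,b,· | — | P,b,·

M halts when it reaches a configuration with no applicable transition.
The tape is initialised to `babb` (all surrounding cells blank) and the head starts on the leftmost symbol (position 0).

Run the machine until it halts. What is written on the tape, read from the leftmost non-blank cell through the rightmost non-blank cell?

aaaabab

state=P head=0 tape=[b]abb___   (P,b)→(P,a,→)
state=P head=1 tape=a[a]bb___   (P,a)→(Q,_,→)
state=Q head=2 tape=a_[b]b___   (Q,b)→(S,a,←)
state=S head=1 tape=a[_]ab___   (S,_)→(P,b,·)
state=P head=1 tape=a[b]ab___   (P,b)→(P,a,→)
state=P head=2 tape=aa[a]b___   (P,a)→(Q,_,→)
state=Q head=3 tape=aa_[b]___   (Q,b)→(S,a,←)
state=S head=2 tape=aa[_]a___   (S,_)→(P,b,·)
state=P head=2 tape=aa[b]a___   (P,b)→(P,a,→)
state=P head=3 tape=aaa[a]___   (P,a)→(Q,_,→)
state=Q head=4 tape=aaa_[_]__   (Q,_)→(Q,b,←)
state=Q head=3 tape=aaa[_]b__   (Q,_)→(Q,b,←)
state=Q head=2 tape=aa[a]bb__   (Q,a)→(R,b,·)
state=R head=2 tape=aa[b]bb__   (R,b)→(R,a,→)
state=R head=3 tape=aaa[b]b__   (R,b)→(R,a,→)
state=R head=4 tape=aaaa[b]__   (R,b)→(R,a,→)
state=R head=5 tape=aaaaa[_]_   (R,_)→(R,a,·)
state=R head=5 tape=aaaaa[a]_   (R,a)→(P,_,·)
state=P head=5 tape=aaaaa[_]_   (P,_)→(Q,b,→)
state=Q head=6 tape=aaaaab[_]   (Q,_)→(Q,b,←)
state=Q head=5 tape=aaaaa[b]b   (Q,b)→(S,a,←)
state=S head=4 tape=aaaa[a]ab   (S,a)→(S,b,·)
state=S head=4 tape=aaaa[b]ab
The non-blank tape span at halt is aaaabab.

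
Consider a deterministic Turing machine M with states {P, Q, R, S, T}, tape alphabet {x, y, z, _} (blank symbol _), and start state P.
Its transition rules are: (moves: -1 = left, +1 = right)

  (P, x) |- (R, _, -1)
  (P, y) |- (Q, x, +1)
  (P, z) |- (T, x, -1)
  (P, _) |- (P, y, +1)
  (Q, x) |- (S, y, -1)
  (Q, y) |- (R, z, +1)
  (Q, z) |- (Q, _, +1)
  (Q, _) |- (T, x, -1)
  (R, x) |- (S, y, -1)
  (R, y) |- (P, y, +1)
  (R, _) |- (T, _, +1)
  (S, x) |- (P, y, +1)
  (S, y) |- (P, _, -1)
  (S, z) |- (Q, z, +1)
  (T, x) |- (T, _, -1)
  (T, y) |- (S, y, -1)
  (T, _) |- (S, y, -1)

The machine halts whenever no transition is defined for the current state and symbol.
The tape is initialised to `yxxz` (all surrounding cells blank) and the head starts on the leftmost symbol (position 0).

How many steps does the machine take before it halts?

state=P head=0 tape=_[y]xxz__   (P,y)→(Q,x,+1)
state=Q head=1 tape=_x[x]xz__   (Q,x)→(S,y,-1)
state=S head=0 tape=_[x]yxz__   (S,x)→(P,y,+1)
state=P head=1 tape=_y[y]xz__   (P,y)→(Q,x,+1)
state=Q head=2 tape=_yx[x]z__   (Q,x)→(S,y,-1)
state=S head=1 tape=_y[x]yz__   (S,x)→(P,y,+1)
state=P head=2 tape=_yy[y]z__   (P,y)→(Q,x,+1)
state=Q head=3 tape=_yyx[z]__   (Q,z)→(Q,_,+1)
state=Q head=4 tape=_yyx_[_]_   (Q,_)→(T,x,-1)
state=T head=3 tape=_yyx[_]x_   (T,_)→(S,y,-1)
state=S head=2 tape=_yy[x]yx_   (S,x)→(P,y,+1)
state=P head=3 tape=_yyy[y]x_   (P,y)→(Q,x,+1)
state=Q head=4 tape=_yyyx[x]_   (Q,x)→(S,y,-1)
state=S head=3 tape=_yyy[x]y_   (S,x)→(P,y,+1)
state=P head=4 tape=_yyyy[y]_   (P,y)→(Q,x,+1)
state=Q head=5 tape=_yyyyx[_]   (Q,_)→(T,x,-1)
state=T head=4 tape=_yyyy[x]x   (T,x)→(T,_,-1)
state=T head=3 tape=_yyy[y]_x   (T,y)→(S,y,-1)
state=S head=2 tape=_yy[y]y_x   (S,y)→(P,_,-1)
state=P head=1 tape=_y[y]_y_x   (P,y)→(Q,x,+1)
state=Q head=2 tape=_yx[_]y_x   (Q,_)→(T,x,-1)
state=T head=1 tape=_y[x]xy_x   (T,x)→(T,_,-1)
state=T head=0 tape=_[y]_xy_x   (T,y)→(S,y,-1)
state=S head=-1 tape=[_]y_xy_x
M halts after 23 transitions.

23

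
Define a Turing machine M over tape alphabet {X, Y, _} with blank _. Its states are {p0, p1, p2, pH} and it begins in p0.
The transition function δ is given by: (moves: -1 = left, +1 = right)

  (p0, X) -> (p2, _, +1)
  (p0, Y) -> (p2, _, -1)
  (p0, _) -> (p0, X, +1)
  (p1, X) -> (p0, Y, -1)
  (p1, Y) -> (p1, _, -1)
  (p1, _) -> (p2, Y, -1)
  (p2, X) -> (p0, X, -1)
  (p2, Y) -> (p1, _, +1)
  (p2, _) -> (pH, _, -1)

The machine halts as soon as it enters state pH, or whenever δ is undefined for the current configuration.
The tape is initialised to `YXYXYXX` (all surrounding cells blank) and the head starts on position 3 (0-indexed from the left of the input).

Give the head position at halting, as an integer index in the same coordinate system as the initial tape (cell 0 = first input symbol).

state=p0 head=3 tape=YXY[X]YXX   (p0,X)→(p2,_,+1)
state=p2 head=4 tape=YXY_[Y]XX   (p2,Y)→(p1,_,+1)
state=p1 head=5 tape=YXY__[X]X   (p1,X)→(p0,Y,-1)
state=p0 head=4 tape=YXY_[_]YX   (p0,_)→(p0,X,+1)
state=p0 head=5 tape=YXY_X[Y]X   (p0,Y)→(p2,_,-1)
state=p2 head=4 tape=YXY_[X]_X   (p2,X)→(p0,X,-1)
state=p0 head=3 tape=YXY[_]X_X   (p0,_)→(p0,X,+1)
state=p0 head=4 tape=YXYX[X]_X   (p0,X)→(p2,_,+1)
state=p2 head=5 tape=YXYX_[_]X   (p2,_)→(pH,_,-1)
state=pH head=4 tape=YXYX[_]_X
At halt the head is at cell 4.

4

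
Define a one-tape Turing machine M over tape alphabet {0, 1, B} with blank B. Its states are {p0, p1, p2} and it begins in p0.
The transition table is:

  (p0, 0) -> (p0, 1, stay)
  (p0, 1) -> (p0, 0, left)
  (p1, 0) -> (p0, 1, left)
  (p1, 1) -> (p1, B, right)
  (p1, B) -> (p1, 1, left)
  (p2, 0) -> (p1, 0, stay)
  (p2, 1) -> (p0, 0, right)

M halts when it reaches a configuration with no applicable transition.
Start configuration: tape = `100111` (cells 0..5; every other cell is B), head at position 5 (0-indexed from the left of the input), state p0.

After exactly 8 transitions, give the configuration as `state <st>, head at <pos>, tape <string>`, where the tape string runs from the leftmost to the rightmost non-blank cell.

state=p0 head=5 tape=B10011[1]   (p0,1)→(p0,0,left)
state=p0 head=4 tape=B1001[1]0   (p0,1)→(p0,0,left)
state=p0 head=3 tape=B100[1]00   (p0,1)→(p0,0,left)
state=p0 head=2 tape=B10[0]000   (p0,0)→(p0,1,stay)
state=p0 head=2 tape=B10[1]000   (p0,1)→(p0,0,left)
state=p0 head=1 tape=B1[0]0000   (p0,0)→(p0,1,stay)
state=p0 head=1 tape=B1[1]0000   (p0,1)→(p0,0,left)
state=p0 head=0 tape=B[1]00000   (p0,1)→(p0,0,left)
state=p0 head=-1 tape=[B]000000
After 8 steps: state p0, head at -1, tape 000000.

state p0, head at -1, tape 000000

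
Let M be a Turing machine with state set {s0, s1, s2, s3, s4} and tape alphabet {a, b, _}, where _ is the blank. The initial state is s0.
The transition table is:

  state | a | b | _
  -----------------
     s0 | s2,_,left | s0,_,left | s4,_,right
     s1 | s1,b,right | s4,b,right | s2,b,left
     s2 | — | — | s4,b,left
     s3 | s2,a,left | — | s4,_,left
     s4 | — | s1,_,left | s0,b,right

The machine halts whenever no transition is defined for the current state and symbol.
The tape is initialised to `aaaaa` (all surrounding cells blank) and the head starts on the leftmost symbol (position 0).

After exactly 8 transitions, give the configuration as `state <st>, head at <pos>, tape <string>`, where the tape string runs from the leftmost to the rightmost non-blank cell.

state=s0 head=0 tape=___[a]aaaa   (s0,a)→(s2,_,left)
state=s2 head=-1 tape=__[_]_aaaa   (s2,_)→(s4,b,left)
state=s4 head=-2 tape=_[_]b_aaaa   (s4,_)→(s0,b,right)
state=s0 head=-1 tape=_b[b]_aaaa   (s0,b)→(s0,_,left)
state=s0 head=-2 tape=_[b]__aaaa   (s0,b)→(s0,_,left)
state=s0 head=-3 tape=[_]___aaaa   (s0,_)→(s4,_,right)
state=s4 head=-2 tape=_[_]__aaaa   (s4,_)→(s0,b,right)
state=s0 head=-1 tape=_b[_]_aaaa   (s0,_)→(s4,_,right)
state=s4 head=0 tape=_b_[_]aaaa
After 8 steps: state s4, head at 0, tape b__aaaa.

state s4, head at 0, tape b__aaaa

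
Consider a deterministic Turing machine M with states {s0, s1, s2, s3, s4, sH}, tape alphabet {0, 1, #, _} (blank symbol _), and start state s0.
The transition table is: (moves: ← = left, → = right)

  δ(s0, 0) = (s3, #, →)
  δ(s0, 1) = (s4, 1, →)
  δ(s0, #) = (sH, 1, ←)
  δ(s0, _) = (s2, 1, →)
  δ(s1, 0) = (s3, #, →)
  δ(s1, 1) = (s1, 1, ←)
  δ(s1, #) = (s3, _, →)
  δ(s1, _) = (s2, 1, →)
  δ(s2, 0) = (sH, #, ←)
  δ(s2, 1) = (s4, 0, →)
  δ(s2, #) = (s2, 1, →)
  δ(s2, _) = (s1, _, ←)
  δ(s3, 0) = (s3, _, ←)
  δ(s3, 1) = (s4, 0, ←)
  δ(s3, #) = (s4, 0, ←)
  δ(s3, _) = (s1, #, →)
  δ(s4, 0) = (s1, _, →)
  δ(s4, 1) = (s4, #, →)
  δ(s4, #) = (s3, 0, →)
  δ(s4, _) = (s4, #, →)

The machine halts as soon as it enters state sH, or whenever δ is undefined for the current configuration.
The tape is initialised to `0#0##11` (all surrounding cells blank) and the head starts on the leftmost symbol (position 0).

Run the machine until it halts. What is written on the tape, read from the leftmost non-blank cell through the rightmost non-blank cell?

state=s0 head=0 tape=_[0]#0##11   (s0,0)→(s3,#,→)
state=s3 head=1 tape=_#[#]0##11   (s3,#)→(s4,0,←)
state=s4 head=0 tape=_[#]00##11   (s4,#)→(s3,0,→)
state=s3 head=1 tape=_0[0]0##11   (s3,0)→(s3,_,←)
state=s3 head=0 tape=_[0]_0##11   (s3,0)→(s3,_,←)
state=s3 head=-1 tape=[_]__0##11   (s3,_)→(s1,#,→)
state=s1 head=0 tape=#[_]_0##11   (s1,_)→(s2,1,→)
state=s2 head=1 tape=#1[_]0##11   (s2,_)→(s1,_,←)
state=s1 head=0 tape=#[1]_0##11   (s1,1)→(s1,1,←)
state=s1 head=-1 tape=[#]1_0##11   (s1,#)→(s3,_,→)
state=s3 head=0 tape=_[1]_0##11   (s3,1)→(s4,0,←)
state=s4 head=-1 tape=[_]0_0##11   (s4,_)→(s4,#,→)
state=s4 head=0 tape=#[0]_0##11   (s4,0)→(s1,_,→)
state=s1 head=1 tape=#_[_]0##11   (s1,_)→(s2,1,→)
state=s2 head=2 tape=#_1[0]##11   (s2,0)→(sH,#,←)
state=sH head=1 tape=#_[1]###11
The non-blank tape span at halt is #_1###11.

#_1###11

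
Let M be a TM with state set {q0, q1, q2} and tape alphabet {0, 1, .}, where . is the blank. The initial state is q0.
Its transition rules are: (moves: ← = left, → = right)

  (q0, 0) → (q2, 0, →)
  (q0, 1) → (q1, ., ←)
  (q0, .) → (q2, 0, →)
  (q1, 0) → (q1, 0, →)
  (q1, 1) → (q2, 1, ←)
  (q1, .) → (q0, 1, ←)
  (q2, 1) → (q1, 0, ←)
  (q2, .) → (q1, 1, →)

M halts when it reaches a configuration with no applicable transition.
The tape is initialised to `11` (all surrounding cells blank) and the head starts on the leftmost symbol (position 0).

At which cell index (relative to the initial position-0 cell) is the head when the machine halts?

q0 | ..[1]1   read 1 → write ., move ←, go to q1
q1 | .[.].1   read . → write 1, move ←, go to q0
q0 | [.]1.1   read . → write 0, move →, go to q2
q2 | 0[1].1   read 1 → write 0, move ←, go to q1
q1 | [0]0.1   read 0 → write 0, move →, go to q1
q1 | 0[0].1   read 0 → write 0, move →, go to q1
q1 | 00[.]1   read . → write 1, move ←, go to q0
q0 | 0[0]11   read 0 → write 0, move →, go to q2
q2 | 00[1]1   read 1 → write 0, move ←, go to q1
q1 | 0[0]01   read 0 → write 0, move →, go to q1
q1 | 00[0]1   read 0 → write 0, move →, go to q1
q1 | 000[1]   read 1 → write 1, move ←, go to q2
q2 | 00[0]1
At halt the head is at cell 0.

0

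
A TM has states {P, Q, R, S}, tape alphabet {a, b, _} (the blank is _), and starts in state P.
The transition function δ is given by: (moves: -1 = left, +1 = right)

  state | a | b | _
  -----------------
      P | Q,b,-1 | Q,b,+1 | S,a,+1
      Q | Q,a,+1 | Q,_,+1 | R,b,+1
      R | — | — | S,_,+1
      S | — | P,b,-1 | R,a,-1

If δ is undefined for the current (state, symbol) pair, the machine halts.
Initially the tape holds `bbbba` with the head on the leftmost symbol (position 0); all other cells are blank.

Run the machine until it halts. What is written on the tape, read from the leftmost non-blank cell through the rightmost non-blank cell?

b___ab_a

state=P head=0 tape=[b]bbba___   (P,b)→(Q,b,+1)
state=Q head=1 tape=b[b]bba___   (Q,b)→(Q,_,+1)
state=Q head=2 tape=b_[b]ba___   (Q,b)→(Q,_,+1)
state=Q head=3 tape=b__[b]a___   (Q,b)→(Q,_,+1)
state=Q head=4 tape=b___[a]___   (Q,a)→(Q,a,+1)
state=Q head=5 tape=b___a[_]__   (Q,_)→(R,b,+1)
state=R head=6 tape=b___ab[_]_   (R,_)→(S,_,+1)
state=S head=7 tape=b___ab_[_]   (S,_)→(R,a,-1)
state=R head=6 tape=b___ab[_]a   (R,_)→(S,_,+1)
state=S head=7 tape=b___ab_[a]
The non-blank tape span at halt is b___ab_a.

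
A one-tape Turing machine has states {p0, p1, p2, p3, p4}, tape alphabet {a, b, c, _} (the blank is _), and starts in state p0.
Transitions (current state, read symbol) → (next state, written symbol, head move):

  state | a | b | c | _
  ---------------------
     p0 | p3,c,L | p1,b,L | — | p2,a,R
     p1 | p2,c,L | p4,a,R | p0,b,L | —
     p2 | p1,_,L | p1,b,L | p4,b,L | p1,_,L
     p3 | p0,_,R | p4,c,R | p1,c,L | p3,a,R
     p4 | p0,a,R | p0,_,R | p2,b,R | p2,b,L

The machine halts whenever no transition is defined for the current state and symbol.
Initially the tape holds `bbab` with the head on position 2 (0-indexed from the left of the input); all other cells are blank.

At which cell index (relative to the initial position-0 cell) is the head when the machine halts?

p0 | bb[a]b__   read a → write c, move L, go to p3
p3 | b[b]cb__   read b → write c, move R, go to p4
p4 | bc[c]b__   read c → write b, move R, go to p2
p2 | bcb[b]__   read b → write b, move L, go to p1
p1 | bc[b]b__   read b → write a, move R, go to p4
p4 | bca[b]__   read b → write _, move R, go to p0
p0 | bca_[_]_   read _ → write a, move R, go to p2
p2 | bca_a[_]   read _ → write _, move L, go to p1
p1 | bca_[a]_   read a → write c, move L, go to p2
p2 | bca[_]c_   read _ → write _, move L, go to p1
p1 | bc[a]_c_   read a → write c, move L, go to p2
p2 | b[c]c_c_   read c → write b, move L, go to p4
p4 | [b]bc_c_   read b → write _, move R, go to p0
p0 | _[b]c_c_   read b → write b, move L, go to p1
p1 | [_]bc_c_
At halt the head is at cell 0.

0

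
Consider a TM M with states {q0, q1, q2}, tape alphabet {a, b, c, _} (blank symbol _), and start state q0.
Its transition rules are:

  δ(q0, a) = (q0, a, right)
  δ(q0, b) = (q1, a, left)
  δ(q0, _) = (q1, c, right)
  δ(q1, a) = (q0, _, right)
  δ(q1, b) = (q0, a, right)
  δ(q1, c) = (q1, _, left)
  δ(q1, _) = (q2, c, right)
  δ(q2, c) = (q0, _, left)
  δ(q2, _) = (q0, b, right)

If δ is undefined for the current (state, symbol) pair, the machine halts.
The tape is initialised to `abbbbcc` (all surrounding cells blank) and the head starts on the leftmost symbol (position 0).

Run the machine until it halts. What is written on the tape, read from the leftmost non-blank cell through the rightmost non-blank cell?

state=q0 head=0 tape=[a]bbbbcc   (q0,a)→(q0,a,right)
state=q0 head=1 tape=a[b]bbbcc   (q0,b)→(q1,a,left)
state=q1 head=0 tape=[a]abbbcc   (q1,a)→(q0,_,right)
state=q0 head=1 tape=_[a]bbbcc   (q0,a)→(q0,a,right)
state=q0 head=2 tape=_a[b]bbcc   (q0,b)→(q1,a,left)
state=q1 head=1 tape=_[a]abbcc   (q1,a)→(q0,_,right)
state=q0 head=2 tape=__[a]bbcc   (q0,a)→(q0,a,right)
state=q0 head=3 tape=__a[b]bcc   (q0,b)→(q1,a,left)
state=q1 head=2 tape=__[a]abcc   (q1,a)→(q0,_,right)
state=q0 head=3 tape=___[a]bcc   (q0,a)→(q0,a,right)
state=q0 head=4 tape=___a[b]cc   (q0,b)→(q1,a,left)
state=q1 head=3 tape=___[a]acc   (q1,a)→(q0,_,right)
state=q0 head=4 tape=____[a]cc   (q0,a)→(q0,a,right)
state=q0 head=5 tape=____a[c]c
The non-blank tape span at halt is acc.

acc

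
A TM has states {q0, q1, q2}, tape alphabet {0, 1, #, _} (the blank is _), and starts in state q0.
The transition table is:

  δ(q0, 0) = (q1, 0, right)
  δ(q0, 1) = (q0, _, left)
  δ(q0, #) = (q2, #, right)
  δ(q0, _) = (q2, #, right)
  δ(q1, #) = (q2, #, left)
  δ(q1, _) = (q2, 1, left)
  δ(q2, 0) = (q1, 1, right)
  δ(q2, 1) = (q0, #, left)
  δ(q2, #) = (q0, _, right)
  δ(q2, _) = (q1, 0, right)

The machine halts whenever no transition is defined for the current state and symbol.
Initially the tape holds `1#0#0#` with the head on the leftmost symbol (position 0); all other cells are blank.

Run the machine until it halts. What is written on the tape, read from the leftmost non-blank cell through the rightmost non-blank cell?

state=q0 head=0 tape=_[1]#0#0#__   (q0,1)→(q0,_,left)
state=q0 head=-1 tape=[_]_#0#0#__   (q0,_)→(q2,#,right)
state=q2 head=0 tape=#[_]#0#0#__   (q2,_)→(q1,0,right)
state=q1 head=1 tape=#0[#]0#0#__   (q1,#)→(q2,#,left)
state=q2 head=0 tape=#[0]#0#0#__   (q2,0)→(q1,1,right)
state=q1 head=1 tape=#1[#]0#0#__   (q1,#)→(q2,#,left)
state=q2 head=0 tape=#[1]#0#0#__   (q2,1)→(q0,#,left)
state=q0 head=-1 tape=[#]##0#0#__   (q0,#)→(q2,#,right)
state=q2 head=0 tape=#[#]#0#0#__   (q2,#)→(q0,_,right)
state=q0 head=1 tape=#_[#]0#0#__   (q0,#)→(q2,#,right)
state=q2 head=2 tape=#_#[0]#0#__   (q2,0)→(q1,1,right)
state=q1 head=3 tape=#_#1[#]0#__   (q1,#)→(q2,#,left)
state=q2 head=2 tape=#_#[1]#0#__   (q2,1)→(q0,#,left)
state=q0 head=1 tape=#_[#]##0#__   (q0,#)→(q2,#,right)
state=q2 head=2 tape=#_#[#]#0#__   (q2,#)→(q0,_,right)
state=q0 head=3 tape=#_#_[#]0#__   (q0,#)→(q2,#,right)
state=q2 head=4 tape=#_#_#[0]#__   (q2,0)→(q1,1,right)
state=q1 head=5 tape=#_#_#1[#]__   (q1,#)→(q2,#,left)
state=q2 head=4 tape=#_#_#[1]#__   (q2,1)→(q0,#,left)
state=q0 head=3 tape=#_#_[#]##__   (q0,#)→(q2,#,right)
state=q2 head=4 tape=#_#_#[#]#__   (q2,#)→(q0,_,right)
state=q0 head=5 tape=#_#_#_[#]__   (q0,#)→(q2,#,right)
state=q2 head=6 tape=#_#_#_#[_]_   (q2,_)→(q1,0,right)
state=q1 head=7 tape=#_#_#_#0[_]   (q1,_)→(q2,1,left)
state=q2 head=6 tape=#_#_#_#[0]1   (q2,0)→(q1,1,right)
state=q1 head=7 tape=#_#_#_#1[1]
The non-blank tape span at halt is #_#_#_#11.

#_#_#_#11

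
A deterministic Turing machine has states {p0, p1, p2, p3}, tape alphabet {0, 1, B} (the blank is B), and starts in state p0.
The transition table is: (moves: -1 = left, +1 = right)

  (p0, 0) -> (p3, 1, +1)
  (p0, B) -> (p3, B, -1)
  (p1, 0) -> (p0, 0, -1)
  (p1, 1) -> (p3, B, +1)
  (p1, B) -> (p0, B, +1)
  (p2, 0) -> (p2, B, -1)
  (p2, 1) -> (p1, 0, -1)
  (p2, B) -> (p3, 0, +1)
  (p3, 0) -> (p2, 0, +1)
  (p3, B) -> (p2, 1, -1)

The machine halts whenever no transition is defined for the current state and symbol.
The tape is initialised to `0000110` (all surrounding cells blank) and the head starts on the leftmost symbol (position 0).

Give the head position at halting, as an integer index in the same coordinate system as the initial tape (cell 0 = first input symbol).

state=p0 head=0 tape=B[0]000110   (p0,0)→(p3,1,+1)
state=p3 head=1 tape=B1[0]00110   (p3,0)→(p2,0,+1)
state=p2 head=2 tape=B10[0]0110   (p2,0)→(p2,B,-1)
state=p2 head=1 tape=B1[0]B0110   (p2,0)→(p2,B,-1)
state=p2 head=0 tape=B[1]BB0110   (p2,1)→(p1,0,-1)
state=p1 head=-1 tape=[B]0BB0110   (p1,B)→(p0,B,+1)
state=p0 head=0 tape=B[0]BB0110   (p0,0)→(p3,1,+1)
state=p3 head=1 tape=B1[B]B0110   (p3,B)→(p2,1,-1)
state=p2 head=0 tape=B[1]1B0110   (p2,1)→(p1,0,-1)
state=p1 head=-1 tape=[B]01B0110   (p1,B)→(p0,B,+1)
state=p0 head=0 tape=B[0]1B0110   (p0,0)→(p3,1,+1)
state=p3 head=1 tape=B1[1]B0110
At halt the head is at cell 1.

1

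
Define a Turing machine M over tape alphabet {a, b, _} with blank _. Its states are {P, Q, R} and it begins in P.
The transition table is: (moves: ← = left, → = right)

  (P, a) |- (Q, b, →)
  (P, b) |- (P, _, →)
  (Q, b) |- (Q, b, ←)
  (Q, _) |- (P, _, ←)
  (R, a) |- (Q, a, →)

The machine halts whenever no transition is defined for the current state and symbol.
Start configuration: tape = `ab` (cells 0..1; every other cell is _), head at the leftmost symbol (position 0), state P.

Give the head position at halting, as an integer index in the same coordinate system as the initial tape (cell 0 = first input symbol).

-2

P | __[a]b   read a → write b, move →, go to Q
Q | __b[b]   read b → write b, move ←, go to Q
Q | __[b]b   read b → write b, move ←, go to Q
Q | _[_]bb   read _ → write _, move ←, go to P
P | [_]_bb
At halt the head is at cell -2.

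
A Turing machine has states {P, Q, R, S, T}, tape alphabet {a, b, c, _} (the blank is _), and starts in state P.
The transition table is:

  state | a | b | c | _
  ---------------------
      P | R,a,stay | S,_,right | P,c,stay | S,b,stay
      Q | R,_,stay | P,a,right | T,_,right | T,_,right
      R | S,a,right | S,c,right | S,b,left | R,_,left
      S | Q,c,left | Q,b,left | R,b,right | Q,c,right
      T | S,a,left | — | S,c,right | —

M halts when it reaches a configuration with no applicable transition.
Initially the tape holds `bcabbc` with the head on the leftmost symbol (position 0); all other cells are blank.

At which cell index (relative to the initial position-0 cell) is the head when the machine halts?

state=P head=0 tape=[b]cabbc___   (P,b)→(S,_,right)
state=S head=1 tape=_[c]abbc___   (S,c)→(R,b,right)
state=R head=2 tape=_b[a]bbc___   (R,a)→(S,a,right)
state=S head=3 tape=_ba[b]bc___   (S,b)→(Q,b,left)
state=Q head=2 tape=_b[a]bbc___   (Q,a)→(R,_,stay)
state=R head=2 tape=_b[_]bbc___   (R,_)→(R,_,left)
state=R head=1 tape=_[b]_bbc___   (R,b)→(S,c,right)
state=S head=2 tape=_c[_]bbc___   (S,_)→(Q,c,right)
state=Q head=3 tape=_cc[b]bc___   (Q,b)→(P,a,right)
state=P head=4 tape=_cca[b]c___   (P,b)→(S,_,right)
state=S head=5 tape=_cca_[c]___   (S,c)→(R,b,right)
state=R head=6 tape=_cca_b[_]__   (R,_)→(R,_,left)
state=R head=5 tape=_cca_[b]___   (R,b)→(S,c,right)
state=S head=6 tape=_cca_c[_]__   (S,_)→(Q,c,right)
state=Q head=7 tape=_cca_cc[_]_   (Q,_)→(T,_,right)
state=T head=8 tape=_cca_cc_[_]
At halt the head is at cell 8.

8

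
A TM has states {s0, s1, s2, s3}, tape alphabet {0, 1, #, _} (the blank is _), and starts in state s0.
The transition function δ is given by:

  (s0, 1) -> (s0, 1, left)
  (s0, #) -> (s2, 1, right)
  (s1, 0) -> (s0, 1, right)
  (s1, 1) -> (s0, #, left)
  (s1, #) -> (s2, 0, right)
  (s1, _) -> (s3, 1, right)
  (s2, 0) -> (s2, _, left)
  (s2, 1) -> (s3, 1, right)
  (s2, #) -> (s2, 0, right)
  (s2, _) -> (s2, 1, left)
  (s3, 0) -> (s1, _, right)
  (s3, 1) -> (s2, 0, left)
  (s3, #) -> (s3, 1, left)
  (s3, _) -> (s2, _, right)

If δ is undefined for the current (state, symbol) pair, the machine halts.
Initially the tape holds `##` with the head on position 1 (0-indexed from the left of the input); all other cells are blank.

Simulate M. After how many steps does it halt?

state=s0 head=1 tape=#[#]____   (s0,#)→(s2,1,right)
state=s2 head=2 tape=#1[_]___   (s2,_)→(s2,1,left)
state=s2 head=1 tape=#[1]1___   (s2,1)→(s3,1,right)
state=s3 head=2 tape=#1[1]___   (s3,1)→(s2,0,left)
state=s2 head=1 tape=#[1]0___   (s2,1)→(s3,1,right)
state=s3 head=2 tape=#1[0]___   (s3,0)→(s1,_,right)
state=s1 head=3 tape=#1_[_]__   (s1,_)→(s3,1,right)
state=s3 head=4 tape=#1_1[_]_   (s3,_)→(s2,_,right)
state=s2 head=5 tape=#1_1_[_]   (s2,_)→(s2,1,left)
state=s2 head=4 tape=#1_1[_]1   (s2,_)→(s2,1,left)
state=s2 head=3 tape=#1_[1]11   (s2,1)→(s3,1,right)
state=s3 head=4 tape=#1_1[1]1   (s3,1)→(s2,0,left)
state=s2 head=3 tape=#1_[1]01   (s2,1)→(s3,1,right)
state=s3 head=4 tape=#1_1[0]1   (s3,0)→(s1,_,right)
state=s1 head=5 tape=#1_1_[1]   (s1,1)→(s0,#,left)
state=s0 head=4 tape=#1_1[_]#
M halts after 15 transitions.

15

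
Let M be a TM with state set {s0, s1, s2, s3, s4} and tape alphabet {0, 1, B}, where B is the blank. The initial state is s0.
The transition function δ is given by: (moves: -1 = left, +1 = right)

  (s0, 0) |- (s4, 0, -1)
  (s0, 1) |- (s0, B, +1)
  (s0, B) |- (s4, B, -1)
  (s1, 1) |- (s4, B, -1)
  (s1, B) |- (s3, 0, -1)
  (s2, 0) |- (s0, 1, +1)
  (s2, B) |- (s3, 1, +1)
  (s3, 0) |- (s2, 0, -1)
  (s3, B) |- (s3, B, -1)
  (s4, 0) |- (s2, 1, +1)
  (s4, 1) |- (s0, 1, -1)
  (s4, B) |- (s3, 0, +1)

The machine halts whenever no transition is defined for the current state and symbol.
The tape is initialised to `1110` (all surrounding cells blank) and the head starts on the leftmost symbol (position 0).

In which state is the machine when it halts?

s2

state=s0 head=0 tape=B[1]110   (s0,1)→(s0,B,+1)
state=s0 head=1 tape=BB[1]10   (s0,1)→(s0,B,+1)
state=s0 head=2 tape=BBB[1]0   (s0,1)→(s0,B,+1)
state=s0 head=3 tape=BBBB[0]   (s0,0)→(s4,0,-1)
state=s4 head=2 tape=BBB[B]0   (s4,B)→(s3,0,+1)
state=s3 head=3 tape=BBB0[0]   (s3,0)→(s2,0,-1)
state=s2 head=2 tape=BBB[0]0   (s2,0)→(s0,1,+1)
state=s0 head=3 tape=BBB1[0]   (s0,0)→(s4,0,-1)
state=s4 head=2 tape=BBB[1]0   (s4,1)→(s0,1,-1)
state=s0 head=1 tape=BB[B]10   (s0,B)→(s4,B,-1)
state=s4 head=0 tape=B[B]B10   (s4,B)→(s3,0,+1)
state=s3 head=1 tape=B0[B]10   (s3,B)→(s3,B,-1)
state=s3 head=0 tape=B[0]B10   (s3,0)→(s2,0,-1)
state=s2 head=-1 tape=[B]0B10   (s2,B)→(s3,1,+1)
state=s3 head=0 tape=1[0]B10   (s3,0)→(s2,0,-1)
state=s2 head=-1 tape=[1]0B10
No transition is defined for (s2, 1); M halts in state s2.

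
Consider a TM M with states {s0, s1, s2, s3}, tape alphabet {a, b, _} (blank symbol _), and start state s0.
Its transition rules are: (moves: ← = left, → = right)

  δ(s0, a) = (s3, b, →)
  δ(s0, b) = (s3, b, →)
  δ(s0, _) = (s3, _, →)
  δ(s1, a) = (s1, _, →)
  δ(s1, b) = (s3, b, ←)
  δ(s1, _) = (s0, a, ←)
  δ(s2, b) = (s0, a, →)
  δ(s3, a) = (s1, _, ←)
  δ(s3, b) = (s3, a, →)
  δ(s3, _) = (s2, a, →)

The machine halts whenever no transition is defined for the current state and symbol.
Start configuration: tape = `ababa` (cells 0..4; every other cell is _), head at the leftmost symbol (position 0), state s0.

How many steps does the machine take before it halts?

s0 | _[a]baba__   read a → write b, move →, go to s3
s3 | _b[b]aba__   read b → write a, move →, go to s3
s3 | _ba[a]ba__   read a → write _, move ←, go to s1
s1 | _b[a]_ba__   read a → write _, move →, go to s1
s1 | _b_[_]ba__   read _ → write a, move ←, go to s0
s0 | _b[_]aba__   read _ → write _, move →, go to s3
s3 | _b_[a]ba__   read a → write _, move ←, go to s1
s1 | _b[_]_ba__   read _ → write a, move ←, go to s0
s0 | _[b]a_ba__   read b → write b, move →, go to s3
s3 | _b[a]_ba__   read a → write _, move ←, go to s1
s1 | _[b]__ba__   read b → write b, move ←, go to s3
s3 | [_]b__ba__   read _ → write a, move →, go to s2
s2 | a[b]__ba__   read b → write a, move →, go to s0
s0 | aa[_]_ba__   read _ → write _, move →, go to s3
s3 | aa_[_]ba__   read _ → write a, move →, go to s2
s2 | aa_a[b]a__   read b → write a, move →, go to s0
s0 | aa_aa[a]__   read a → write b, move →, go to s3
s3 | aa_aab[_]_   read _ → write a, move →, go to s2
s2 | aa_aaba[_]
M halts after 18 transitions.

18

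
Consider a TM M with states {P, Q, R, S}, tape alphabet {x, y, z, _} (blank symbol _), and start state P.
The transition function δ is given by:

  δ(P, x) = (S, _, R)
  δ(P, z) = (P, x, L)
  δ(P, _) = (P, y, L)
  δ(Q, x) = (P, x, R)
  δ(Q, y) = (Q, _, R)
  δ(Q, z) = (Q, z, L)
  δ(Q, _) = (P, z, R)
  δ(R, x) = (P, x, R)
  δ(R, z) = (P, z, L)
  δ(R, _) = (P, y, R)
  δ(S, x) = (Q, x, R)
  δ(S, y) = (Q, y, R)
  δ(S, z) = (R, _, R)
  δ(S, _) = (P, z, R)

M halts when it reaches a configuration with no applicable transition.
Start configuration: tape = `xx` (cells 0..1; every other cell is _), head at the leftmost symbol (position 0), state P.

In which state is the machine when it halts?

P

P | [x]x____   read x → write _, move R, go to S
S | _[x]____   read x → write x, move R, go to Q
Q | _x[_]___   read _ → write z, move R, go to P
P | _xz[_]__   read _ → write y, move L, go to P
P | _x[z]y__   read z → write x, move L, go to P
P | _[x]xy__   read x → write _, move R, go to S
S | __[x]y__   read x → write x, move R, go to Q
Q | __x[y]__   read y → write _, move R, go to Q
Q | __x_[_]_   read _ → write z, move R, go to P
P | __x_z[_]   read _ → write y, move L, go to P
P | __x_[z]y   read z → write x, move L, go to P
P | __x[_]xy   read _ → write y, move L, go to P
P | __[x]yxy   read x → write _, move R, go to S
S | ___[y]xy   read y → write y, move R, go to Q
Q | ___y[x]y   read x → write x, move R, go to P
P | ___yx[y]
No transition is defined for (P, y); M halts in state P.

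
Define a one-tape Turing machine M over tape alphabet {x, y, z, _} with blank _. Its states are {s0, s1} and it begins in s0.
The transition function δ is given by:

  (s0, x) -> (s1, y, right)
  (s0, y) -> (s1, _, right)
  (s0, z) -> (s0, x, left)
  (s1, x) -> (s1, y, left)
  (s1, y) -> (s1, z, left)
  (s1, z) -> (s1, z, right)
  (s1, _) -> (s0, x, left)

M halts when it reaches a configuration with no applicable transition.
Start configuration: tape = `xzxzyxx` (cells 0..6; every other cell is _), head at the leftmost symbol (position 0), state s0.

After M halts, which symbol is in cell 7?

s0 | _[x]zxzyxx_   read x → write y, move right, go to s1
s1 | _y[z]xzyxx_   read z → write z, move right, go to s1
s1 | _yz[x]zyxx_   read x → write y, move left, go to s1
s1 | _y[z]yzyxx_   read z → write z, move right, go to s1
s1 | _yz[y]zyxx_   read y → write z, move left, go to s1
s1 | _y[z]zzyxx_   read z → write z, move right, go to s1
s1 | _yz[z]zyxx_   read z → write z, move right, go to s1
s1 | _yzz[z]yxx_   read z → write z, move right, go to s1
s1 | _yzzz[y]xx_   read y → write z, move left, go to s1
s1 | _yzz[z]zxx_   read z → write z, move right, go to s1
s1 | _yzzz[z]xx_   read z → write z, move right, go to s1
s1 | _yzzzz[x]x_   read x → write y, move left, go to s1
s1 | _yzzz[z]yx_   read z → write z, move right, go to s1
s1 | _yzzzz[y]x_   read y → write z, move left, go to s1
s1 | _yzzz[z]zx_   read z → write z, move right, go to s1
s1 | _yzzzz[z]x_   read z → write z, move right, go to s1
s1 | _yzzzzz[x]_   read x → write y, move left, go to s1
s1 | _yzzzz[z]y_   read z → write z, move right, go to s1
s1 | _yzzzzz[y]_   read y → write z, move left, go to s1
s1 | _yzzzz[z]z_   read z → write z, move right, go to s1
s1 | _yzzzzz[z]_   read z → write z, move right, go to s1
s1 | _yzzzzzz[_]   read _ → write x, move left, go to s0
s0 | _yzzzzz[z]x   read z → write x, move left, go to s0
s0 | _yzzzz[z]xx   read z → write x, move left, go to s0
s0 | _yzzz[z]xxx   read z → write x, move left, go to s0
s0 | _yzz[z]xxxx   read z → write x, move left, go to s0
s0 | _yz[z]xxxxx   read z → write x, move left, go to s0
s0 | _y[z]xxxxxx   read z → write x, move left, go to s0
s0 | _[y]xxxxxxx   read y → write _, move right, go to s1
s1 | __[x]xxxxxx   read x → write y, move left, go to s1
s1 | _[_]yxxxxxx   read _ → write x, move left, go to s0
s0 | [_]xyxxxxxx
Cell 7 holds x when M halts.

x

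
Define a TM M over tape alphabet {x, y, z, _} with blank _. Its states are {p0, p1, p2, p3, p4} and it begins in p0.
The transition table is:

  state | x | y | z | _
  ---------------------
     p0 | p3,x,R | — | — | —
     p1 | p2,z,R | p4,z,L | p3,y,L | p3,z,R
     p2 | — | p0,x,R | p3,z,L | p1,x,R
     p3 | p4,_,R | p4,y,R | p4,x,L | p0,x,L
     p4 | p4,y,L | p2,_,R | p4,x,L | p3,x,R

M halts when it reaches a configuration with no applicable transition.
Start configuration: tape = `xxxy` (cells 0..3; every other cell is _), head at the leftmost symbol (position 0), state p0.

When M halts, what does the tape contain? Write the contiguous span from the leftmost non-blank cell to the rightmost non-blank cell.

state=p0 head=0 tape=[x]xxy___   (p0,x)→(p3,x,R)
state=p3 head=1 tape=x[x]xy___   (p3,x)→(p4,_,R)
state=p4 head=2 tape=x_[x]y___   (p4,x)→(p4,y,L)
state=p4 head=1 tape=x[_]yy___   (p4,_)→(p3,x,R)
state=p3 head=2 tape=xx[y]y___   (p3,y)→(p4,y,R)
state=p4 head=3 tape=xxy[y]___   (p4,y)→(p2,_,R)
state=p2 head=4 tape=xxy_[_]__   (p2,_)→(p1,x,R)
state=p1 head=5 tape=xxy_x[_]_   (p1,_)→(p3,z,R)
state=p3 head=6 tape=xxy_xz[_]   (p3,_)→(p0,x,L)
state=p0 head=5 tape=xxy_x[z]x
The non-blank tape span at halt is xxy_xzx.

xxy_xzx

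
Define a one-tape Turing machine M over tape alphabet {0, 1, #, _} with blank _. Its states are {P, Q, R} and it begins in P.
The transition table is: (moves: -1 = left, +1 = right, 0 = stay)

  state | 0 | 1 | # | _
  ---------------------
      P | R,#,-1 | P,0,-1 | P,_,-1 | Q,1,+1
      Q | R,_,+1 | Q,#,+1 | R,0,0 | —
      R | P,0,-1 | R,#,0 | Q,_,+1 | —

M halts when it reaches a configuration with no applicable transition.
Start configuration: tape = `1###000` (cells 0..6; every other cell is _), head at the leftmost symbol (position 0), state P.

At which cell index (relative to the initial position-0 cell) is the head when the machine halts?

7

P | _[1]###000_   read 1 → write 0, move -1, go to P
P | [_]0###000_   read _ → write 1, move +1, go to Q
Q | 1[0]###000_   read 0 → write _, move +1, go to R
R | 1_[#]##000_   read # → write _, move +1, go to Q
Q | 1__[#]#000_   read # → write 0, move 0, go to R
R | 1__[0]#000_   read 0 → write 0, move -1, go to P
P | 1_[_]0#000_   read _ → write 1, move +1, go to Q
Q | 1_1[0]#000_   read 0 → write _, move +1, go to R
R | 1_1_[#]000_   read # → write _, move +1, go to Q
Q | 1_1__[0]00_   read 0 → write _, move +1, go to R
R | 1_1___[0]0_   read 0 → write 0, move -1, go to P
P | 1_1__[_]00_   read _ → write 1, move +1, go to Q
Q | 1_1__1[0]0_   read 0 → write _, move +1, go to R
R | 1_1__1_[0]_   read 0 → write 0, move -1, go to P
P | 1_1__1[_]0_   read _ → write 1, move +1, go to Q
Q | 1_1__11[0]_   read 0 → write _, move +1, go to R
R | 1_1__11_[_]
At halt the head is at cell 7.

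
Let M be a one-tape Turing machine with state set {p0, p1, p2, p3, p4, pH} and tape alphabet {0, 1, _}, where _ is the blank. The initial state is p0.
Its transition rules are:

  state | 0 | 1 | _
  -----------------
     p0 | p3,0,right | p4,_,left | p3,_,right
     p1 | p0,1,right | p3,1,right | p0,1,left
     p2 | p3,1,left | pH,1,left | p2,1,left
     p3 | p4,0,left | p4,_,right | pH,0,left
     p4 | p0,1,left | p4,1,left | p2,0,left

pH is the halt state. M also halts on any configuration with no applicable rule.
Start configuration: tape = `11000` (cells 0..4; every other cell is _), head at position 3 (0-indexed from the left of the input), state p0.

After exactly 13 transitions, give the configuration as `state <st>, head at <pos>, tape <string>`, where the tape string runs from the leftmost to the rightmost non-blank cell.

state=p0 head=3 tape=110[0]0_   (p0,0)→(p3,0,right)
state=p3 head=4 tape=1100[0]_   (p3,0)→(p4,0,left)
state=p4 head=3 tape=110[0]0_   (p4,0)→(p0,1,left)
state=p0 head=2 tape=11[0]10_   (p0,0)→(p3,0,right)
state=p3 head=3 tape=110[1]0_   (p3,1)→(p4,_,right)
state=p4 head=4 tape=110_[0]_   (p4,0)→(p0,1,left)
state=p0 head=3 tape=110[_]1_   (p0,_)→(p3,_,right)
state=p3 head=4 tape=110_[1]_   (p3,1)→(p4,_,right)
state=p4 head=5 tape=110__[_]   (p4,_)→(p2,0,left)
state=p2 head=4 tape=110_[_]0   (p2,_)→(p2,1,left)
state=p2 head=3 tape=110[_]10   (p2,_)→(p2,1,left)
state=p2 head=2 tape=11[0]110   (p2,0)→(p3,1,left)
state=p3 head=1 tape=1[1]1110   (p3,1)→(p4,_,right)
state=p4 head=2 tape=1_[1]110
After 13 steps: state p4, head at 2, tape 1_1110.

state p4, head at 2, tape 1_1110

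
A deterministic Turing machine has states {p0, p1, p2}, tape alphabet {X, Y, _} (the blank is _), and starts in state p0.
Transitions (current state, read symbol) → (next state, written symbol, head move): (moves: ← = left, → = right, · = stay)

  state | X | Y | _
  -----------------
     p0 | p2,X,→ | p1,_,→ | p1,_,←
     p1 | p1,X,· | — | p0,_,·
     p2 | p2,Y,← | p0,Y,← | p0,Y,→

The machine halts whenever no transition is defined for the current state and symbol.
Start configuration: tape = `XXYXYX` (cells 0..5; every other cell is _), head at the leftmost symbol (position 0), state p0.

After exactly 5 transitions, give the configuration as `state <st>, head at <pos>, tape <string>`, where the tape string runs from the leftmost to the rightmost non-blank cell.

state p1, head at 1, tape Y_YYXYX

state=p0 head=0 tape=_[X]XYXYX   (p0,X)→(p2,X,→)
state=p2 head=1 tape=_X[X]YXYX   (p2,X)→(p2,Y,←)
state=p2 head=0 tape=_[X]YYXYX   (p2,X)→(p2,Y,←)
state=p2 head=-1 tape=[_]YYYXYX   (p2,_)→(p0,Y,→)
state=p0 head=0 tape=Y[Y]YYXYX   (p0,Y)→(p1,_,→)
state=p1 head=1 tape=Y_[Y]YXYX
After 5 steps: state p1, head at 1, tape Y_YYXYX.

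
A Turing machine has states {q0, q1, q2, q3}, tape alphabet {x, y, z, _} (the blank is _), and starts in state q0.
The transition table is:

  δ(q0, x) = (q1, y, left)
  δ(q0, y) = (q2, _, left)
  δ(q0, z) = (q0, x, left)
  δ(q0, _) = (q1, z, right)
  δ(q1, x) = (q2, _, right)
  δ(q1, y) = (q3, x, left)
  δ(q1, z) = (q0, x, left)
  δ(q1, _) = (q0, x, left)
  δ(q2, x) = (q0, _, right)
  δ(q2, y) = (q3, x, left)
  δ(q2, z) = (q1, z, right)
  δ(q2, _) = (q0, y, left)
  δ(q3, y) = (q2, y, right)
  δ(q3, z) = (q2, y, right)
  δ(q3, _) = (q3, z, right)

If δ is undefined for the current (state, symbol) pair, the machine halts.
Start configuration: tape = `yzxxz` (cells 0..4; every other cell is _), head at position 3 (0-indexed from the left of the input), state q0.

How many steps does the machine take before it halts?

4

state=q0 head=3 tape=yzx[x]z   (q0,x)→(q1,y,left)
state=q1 head=2 tape=yz[x]yz   (q1,x)→(q2,_,right)
state=q2 head=3 tape=yz_[y]z   (q2,y)→(q3,x,left)
state=q3 head=2 tape=yz[_]xz   (q3,_)→(q3,z,right)
state=q3 head=3 tape=yzz[x]z
M halts after 4 transitions.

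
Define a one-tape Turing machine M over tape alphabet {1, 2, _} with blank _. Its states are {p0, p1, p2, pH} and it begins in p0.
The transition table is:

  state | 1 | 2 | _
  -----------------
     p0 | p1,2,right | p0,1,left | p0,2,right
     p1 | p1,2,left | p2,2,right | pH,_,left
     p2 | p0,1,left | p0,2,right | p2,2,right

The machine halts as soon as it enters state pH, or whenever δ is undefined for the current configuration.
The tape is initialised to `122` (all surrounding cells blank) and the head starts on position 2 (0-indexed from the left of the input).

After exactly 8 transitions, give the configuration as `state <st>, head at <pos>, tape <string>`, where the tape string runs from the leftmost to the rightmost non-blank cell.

state pH, head at 2, tape 222

p0 | 12[2]_   read 2 → write 1, move left, go to p0
p0 | 1[2]1_   read 2 → write 1, move left, go to p0
p0 | [1]11_   read 1 → write 2, move right, go to p1
p1 | 2[1]1_   read 1 → write 2, move left, go to p1
p1 | [2]21_   read 2 → write 2, move right, go to p2
p2 | 2[2]1_   read 2 → write 2, move right, go to p0
p0 | 22[1]_   read 1 → write 2, move right, go to p1
p1 | 222[_]   read _ → write _, move left, go to pH
pH | 22[2]_
After 8 steps: state pH, head at 2, tape 222.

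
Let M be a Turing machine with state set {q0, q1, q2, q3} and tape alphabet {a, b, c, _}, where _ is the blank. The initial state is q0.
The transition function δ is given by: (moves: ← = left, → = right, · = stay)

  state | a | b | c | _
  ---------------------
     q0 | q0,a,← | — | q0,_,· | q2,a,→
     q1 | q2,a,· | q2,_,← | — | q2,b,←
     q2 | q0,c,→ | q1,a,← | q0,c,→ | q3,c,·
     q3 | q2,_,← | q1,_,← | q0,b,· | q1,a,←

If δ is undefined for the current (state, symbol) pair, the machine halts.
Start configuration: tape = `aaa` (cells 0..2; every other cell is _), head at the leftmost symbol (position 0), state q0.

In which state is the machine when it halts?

q0 | _[a]aa__   read a → write a, move ←, go to q0
q0 | [_]aaa__   read _ → write a, move →, go to q2
q2 | a[a]aa__   read a → write c, move →, go to q0
q0 | ac[a]a__   read a → write a, move ←, go to q0
q0 | a[c]aa__   read c → write _, move ·, go to q0
q0 | a[_]aa__   read _ → write a, move →, go to q2
q2 | aa[a]a__   read a → write c, move →, go to q0
q0 | aac[a]__   read a → write a, move ←, go to q0
q0 | aa[c]a__   read c → write _, move ·, go to q0
q0 | aa[_]a__   read _ → write a, move →, go to q2
q2 | aaa[a]__   read a → write c, move →, go to q0
q0 | aaac[_]_   read _ → write a, move →, go to q2
q2 | aaaca[_]   read _ → write c, move ·, go to q3
q3 | aaaca[c]   read c → write b, move ·, go to q0
q0 | aaaca[b]
No transition is defined for (q0, b); M halts in state q0.

q0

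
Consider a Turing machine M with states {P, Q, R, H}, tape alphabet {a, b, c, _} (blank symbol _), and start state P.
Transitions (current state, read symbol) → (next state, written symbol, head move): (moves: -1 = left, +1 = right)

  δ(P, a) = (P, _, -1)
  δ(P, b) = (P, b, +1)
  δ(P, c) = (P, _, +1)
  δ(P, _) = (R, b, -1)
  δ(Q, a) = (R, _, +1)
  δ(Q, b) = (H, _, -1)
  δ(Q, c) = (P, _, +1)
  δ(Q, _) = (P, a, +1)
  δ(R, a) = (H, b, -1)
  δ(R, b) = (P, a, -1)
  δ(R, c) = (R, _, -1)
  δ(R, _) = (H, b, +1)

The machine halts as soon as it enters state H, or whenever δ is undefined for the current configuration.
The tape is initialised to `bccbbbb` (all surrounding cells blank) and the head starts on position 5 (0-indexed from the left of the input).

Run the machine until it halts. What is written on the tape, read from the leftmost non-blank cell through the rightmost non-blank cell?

bba_b_bbbb

state=P head=5 tape=__bccbb[b]b_   (P,b)→(P,b,+1)
state=P head=6 tape=__bccbbb[b]_   (P,b)→(P,b,+1)
state=P head=7 tape=__bccbbbb[_]   (P,_)→(R,b,-1)
state=R head=6 tape=__bccbbb[b]b   (R,b)→(P,a,-1)
state=P head=5 tape=__bccbb[b]ab   (P,b)→(P,b,+1)
state=P head=6 tape=__bccbbb[a]b   (P,a)→(P,_,-1)
state=P head=5 tape=__bccbb[b]_b   (P,b)→(P,b,+1)
state=P head=6 tape=__bccbbb[_]b   (P,_)→(R,b,-1)
state=R head=5 tape=__bccbb[b]bb   (R,b)→(P,a,-1)
state=P head=4 tape=__bccb[b]abb   (P,b)→(P,b,+1)
state=P head=5 tape=__bccbb[a]bb   (P,a)→(P,_,-1)
state=P head=4 tape=__bccb[b]_bb   (P,b)→(P,b,+1)
state=P head=5 tape=__bccbb[_]bb   (P,_)→(R,b,-1)
state=R head=4 tape=__bccb[b]bbb   (R,b)→(P,a,-1)
state=P head=3 tape=__bcc[b]abbb   (P,b)→(P,b,+1)
state=P head=4 tape=__bccb[a]bbb   (P,a)→(P,_,-1)
state=P head=3 tape=__bcc[b]_bbb   (P,b)→(P,b,+1)
state=P head=4 tape=__bccb[_]bbb   (P,_)→(R,b,-1)
state=R head=3 tape=__bcc[b]bbbb   (R,b)→(P,a,-1)
state=P head=2 tape=__bc[c]abbbb   (P,c)→(P,_,+1)
state=P head=3 tape=__bc_[a]bbbb   (P,a)→(P,_,-1)
state=P head=2 tape=__bc[_]_bbbb   (P,_)→(R,b,-1)
state=R head=1 tape=__b[c]b_bbbb   (R,c)→(R,_,-1)
state=R head=0 tape=__[b]_b_bbbb   (R,b)→(P,a,-1)
state=P head=-1 tape=_[_]a_b_bbbb   (P,_)→(R,b,-1)
state=R head=-2 tape=[_]ba_b_bbbb   (R,_)→(H,b,+1)
state=H head=-1 tape=b[b]a_b_bbbb
The non-blank tape span at halt is bba_b_bbbb.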